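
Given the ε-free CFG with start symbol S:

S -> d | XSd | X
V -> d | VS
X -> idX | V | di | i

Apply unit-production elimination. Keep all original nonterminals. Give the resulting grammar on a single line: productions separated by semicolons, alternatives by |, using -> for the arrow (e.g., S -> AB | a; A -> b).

S -> d | i | VS | di | XSd | idX; V -> d | VS; X -> d | i | VS | di | idX

Unit productions: S->X, X->V.
Unit pairs (A ⇒* B via units): (S,V), (S,X), (X,V).
S: inherits non-unit rules of {S, V, X} → VS | XSd | d | di | i | idX.
V: inherits non-unit rules of {V} → VS | d.
X: inherits non-unit rules of {V, X} → VS | d | di | i | idX.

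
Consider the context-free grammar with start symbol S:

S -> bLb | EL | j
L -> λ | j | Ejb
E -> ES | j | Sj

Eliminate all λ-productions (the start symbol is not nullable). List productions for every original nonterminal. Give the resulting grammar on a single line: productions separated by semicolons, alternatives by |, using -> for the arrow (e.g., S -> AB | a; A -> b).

Nullable set: {L}.
S -> EL: L nullable, giving E | EL.
S -> bLb: L nullable, giving bLb | bb.
Drop L -> λ.
Unchanged (no nullable symbols): S -> j; E -> ES; E -> Sj; E -> j; L -> Ejb; L -> j.

S -> E | j | EL | bb | bLb; E -> j | ES | Sj; L -> j | Ejb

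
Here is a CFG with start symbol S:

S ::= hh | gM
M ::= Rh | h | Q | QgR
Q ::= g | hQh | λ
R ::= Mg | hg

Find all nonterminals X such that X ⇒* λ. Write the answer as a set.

{M, Q}

Directly nullable (have an ε-rule): {Q}.
M is nullable via M -> Q (every symbol on the right is already known nullable).
Not nullable: R, S — each has a terminal in every rule's right-hand side or depends on a non-nullable symbol.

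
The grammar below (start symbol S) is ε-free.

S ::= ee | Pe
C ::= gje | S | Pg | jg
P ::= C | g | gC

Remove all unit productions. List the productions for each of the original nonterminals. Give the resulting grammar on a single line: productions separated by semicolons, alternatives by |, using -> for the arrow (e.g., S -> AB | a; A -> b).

Unit productions: C->S, P->C.
Unit pairs (A ⇒* B via units): (C,S), (P,C), (P,S).
S: inherits non-unit rules of {S} → Pe | ee.
C: inherits non-unit rules of {C, S} → Pe | Pg | ee | gje | jg.
P: inherits non-unit rules of {C, P, S} → Pe | Pg | ee | g | gC | gje | jg.

S -> Pe | ee; C -> Pe | Pg | ee | jg | gje; P -> g | Pe | Pg | ee | gC | jg | gje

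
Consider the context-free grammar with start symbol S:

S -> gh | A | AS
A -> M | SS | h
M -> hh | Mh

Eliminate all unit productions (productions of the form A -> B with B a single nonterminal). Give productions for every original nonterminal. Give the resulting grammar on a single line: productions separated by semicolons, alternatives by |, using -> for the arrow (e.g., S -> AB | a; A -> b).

S -> h | AS | Mh | SS | gh | hh; A -> h | Mh | SS | hh; M -> Mh | hh

Unit productions: A->M, S->A.
Unit pairs (A ⇒* B via units): (A,M), (S,A), (S,M).
S: inherits non-unit rules of {A, M, S} → AS | Mh | SS | gh | h | hh.
A: inherits non-unit rules of {A, M} → Mh | SS | h | hh.
M: inherits non-unit rules of {M} → Mh | hh.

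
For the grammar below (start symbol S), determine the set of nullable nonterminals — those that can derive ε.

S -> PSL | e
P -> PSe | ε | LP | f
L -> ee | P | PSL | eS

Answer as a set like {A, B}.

Directly nullable (have an ε-rule): {P}.
L is nullable via L -> P (every symbol on the right is already known nullable).
Not nullable: S — each has a terminal in every rule's right-hand side or depends on a non-nullable symbol.

{L, P}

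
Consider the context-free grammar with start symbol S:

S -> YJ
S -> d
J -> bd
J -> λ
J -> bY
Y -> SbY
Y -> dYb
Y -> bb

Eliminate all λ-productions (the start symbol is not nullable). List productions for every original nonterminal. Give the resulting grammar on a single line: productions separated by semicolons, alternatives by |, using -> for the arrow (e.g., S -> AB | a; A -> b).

Nullable set: {J}.
S -> YJ: J nullable, giving Y | YJ.
Drop J -> λ.
Unchanged (no nullable symbols): S -> d; J -> bY; J -> bd; Y -> SbY; Y -> bb; Y -> dYb.

S -> Y | d | YJ; J -> bY | bd; Y -> bb | SbY | dYb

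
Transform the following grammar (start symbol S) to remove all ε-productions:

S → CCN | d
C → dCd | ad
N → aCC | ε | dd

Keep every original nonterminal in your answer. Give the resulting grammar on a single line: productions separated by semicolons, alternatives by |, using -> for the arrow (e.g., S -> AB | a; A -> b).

S -> d | CC | CCN; C -> ad | dCd; N -> dd | aCC

Nullable set: {N}.
S -> CCN: N nullable, giving CC | CCN.
Drop N -> ε.
Unchanged (no nullable symbols): S -> d; C -> ad; C -> dCd; N -> aCC; N -> dd.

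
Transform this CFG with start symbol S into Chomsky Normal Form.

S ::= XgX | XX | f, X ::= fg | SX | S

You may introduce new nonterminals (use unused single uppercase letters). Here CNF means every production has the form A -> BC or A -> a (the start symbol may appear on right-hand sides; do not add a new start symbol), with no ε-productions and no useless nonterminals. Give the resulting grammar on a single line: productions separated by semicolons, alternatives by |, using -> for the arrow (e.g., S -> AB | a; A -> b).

S -> f | XC | XX; A -> g; B -> f; C -> AX; D -> AX; X -> f | BA | SX | XD | XX

No ε-productions.
After unit-elimination: S -> f | XX | XgX; X -> f | SX | XX | fg | XgX.
TERM: introduce B -> f, A -> g and substitute in every rule of length ≥2.
BIN: S -> XAX becomes S -> XC, C -> AX; X -> XAX becomes X -> XD, D -> AX.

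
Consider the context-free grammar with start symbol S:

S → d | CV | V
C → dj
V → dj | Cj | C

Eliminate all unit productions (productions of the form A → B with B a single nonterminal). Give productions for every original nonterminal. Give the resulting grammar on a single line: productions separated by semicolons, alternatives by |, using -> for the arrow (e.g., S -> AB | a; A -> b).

Unit productions: S->V, V->C.
Unit pairs (A ⇒* B via units): (S,C), (S,V), (V,C).
S: inherits non-unit rules of {C, S, V} → CV | Cj | d | dj.
C: inherits non-unit rules of {C} → dj.
V: inherits non-unit rules of {C, V} → Cj | dj.

S -> d | CV | Cj | dj; C -> dj; V -> Cj | dj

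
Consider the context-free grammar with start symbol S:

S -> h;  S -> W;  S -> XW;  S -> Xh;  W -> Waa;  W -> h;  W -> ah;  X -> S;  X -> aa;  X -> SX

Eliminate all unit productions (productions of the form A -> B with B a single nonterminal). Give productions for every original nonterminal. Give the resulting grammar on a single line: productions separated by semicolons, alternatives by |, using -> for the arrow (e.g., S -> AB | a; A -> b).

S -> h | XW | Xh | ah | Waa; W -> h | ah | Waa; X -> h | SX | XW | Xh | aa | ah | Waa

Unit productions: S->W, X->S.
Unit pairs (A ⇒* B via units): (S,W), (X,S), (X,W).
S: inherits non-unit rules of {S, W} → Waa | XW | Xh | ah | h.
W: inherits non-unit rules of {W} → Waa | ah | h.
X: inherits non-unit rules of {S, W, X} → SX | Waa | XW | Xh | aa | ah | h.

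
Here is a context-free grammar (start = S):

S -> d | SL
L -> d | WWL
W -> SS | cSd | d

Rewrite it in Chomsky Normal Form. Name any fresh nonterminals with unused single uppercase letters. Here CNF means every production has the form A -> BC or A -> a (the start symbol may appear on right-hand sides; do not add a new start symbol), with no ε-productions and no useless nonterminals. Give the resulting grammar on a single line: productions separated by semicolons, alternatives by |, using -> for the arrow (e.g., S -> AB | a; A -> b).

S -> d | SL; A -> c; B -> d; C -> WL; D -> SB; L -> d | WC; W -> d | AD | SS

No ε-productions.
No unit productions to eliminate.
TERM: introduce A -> c, B -> d and substitute in every rule of length ≥2.
BIN: L -> WWL becomes L -> WC, C -> WL; W -> ASB becomes W -> AD, D -> SB.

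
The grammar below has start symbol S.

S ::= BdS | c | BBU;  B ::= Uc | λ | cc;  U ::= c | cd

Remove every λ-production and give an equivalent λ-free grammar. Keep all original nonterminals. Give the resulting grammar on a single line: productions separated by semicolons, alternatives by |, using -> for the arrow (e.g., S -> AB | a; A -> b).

Nullable set: {B}.
S -> BBU: B, B nullable, giving BBU | BU | U.
S -> BdS: B nullable, giving BdS | dS.
Drop B -> λ.
Unchanged (no nullable symbols): S -> c; B -> Uc; B -> cc; U -> c; U -> cd.

S -> U | c | BU | dS | BBU | BdS; B -> Uc | cc; U -> c | cd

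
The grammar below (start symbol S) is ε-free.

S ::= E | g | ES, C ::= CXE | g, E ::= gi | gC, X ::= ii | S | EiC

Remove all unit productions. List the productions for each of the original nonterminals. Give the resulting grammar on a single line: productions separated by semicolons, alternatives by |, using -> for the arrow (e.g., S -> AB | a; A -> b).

S -> g | ES | gC | gi; C -> g | CXE; E -> gC | gi; X -> g | ES | gC | gi | ii | EiC

Unit productions: S->E, X->S.
Unit pairs (A ⇒* B via units): (S,E), (X,E), (X,S).
S: inherits non-unit rules of {E, S} → ES | g | gC | gi.
C: inherits non-unit rules of {C} → CXE | g.
E: inherits non-unit rules of {E} → gC | gi.
X: inherits non-unit rules of {E, S, X} → ES | EiC | g | gC | gi | ii.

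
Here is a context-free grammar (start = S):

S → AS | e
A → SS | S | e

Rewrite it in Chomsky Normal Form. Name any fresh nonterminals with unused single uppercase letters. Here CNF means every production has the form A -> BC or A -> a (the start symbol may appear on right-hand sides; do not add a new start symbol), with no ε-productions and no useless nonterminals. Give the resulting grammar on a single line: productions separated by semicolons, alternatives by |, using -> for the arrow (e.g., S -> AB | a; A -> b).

S -> e | AS; A -> e | AS | SS

No ε-productions.
After unit-elimination: S -> e | AS; A -> e | AS | SS.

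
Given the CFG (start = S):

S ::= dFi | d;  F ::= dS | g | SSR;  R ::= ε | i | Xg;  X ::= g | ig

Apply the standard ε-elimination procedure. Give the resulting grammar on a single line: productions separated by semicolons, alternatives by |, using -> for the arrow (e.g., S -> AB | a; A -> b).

S -> d | dFi; F -> g | SS | dS | SSR; R -> i | Xg; X -> g | ig

Nullable set: {R}.
F -> SSR: R nullable, giving SS | SSR.
Drop R -> ε.
Unchanged (no nullable symbols): S -> d; S -> dFi; F -> dS; F -> g; R -> Xg; R -> i; X -> g; X -> ig.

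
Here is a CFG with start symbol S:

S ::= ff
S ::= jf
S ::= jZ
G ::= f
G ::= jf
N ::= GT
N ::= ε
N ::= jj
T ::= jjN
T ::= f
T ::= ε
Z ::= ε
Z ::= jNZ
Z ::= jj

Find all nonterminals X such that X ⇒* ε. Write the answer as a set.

Directly nullable (have an ε-rule): {N, T, Z}.
Not nullable: G, S — each has a terminal in every rule's right-hand side or depends on a non-nullable symbol.

{N, T, Z}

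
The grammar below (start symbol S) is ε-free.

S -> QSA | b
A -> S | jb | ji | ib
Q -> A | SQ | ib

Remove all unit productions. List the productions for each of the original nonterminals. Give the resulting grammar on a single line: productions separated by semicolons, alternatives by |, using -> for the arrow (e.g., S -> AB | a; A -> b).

Unit productions: A->S, Q->A.
Unit pairs (A ⇒* B via units): (A,S), (Q,A), (Q,S).
S: inherits non-unit rules of {S} → QSA | b.
A: inherits non-unit rules of {A, S} → QSA | b | ib | jb | ji.
Q: inherits non-unit rules of {A, Q, S} → QSA | SQ | b | ib | jb | ji.

S -> b | QSA; A -> b | ib | jb | ji | QSA; Q -> b | SQ | ib | jb | ji | QSA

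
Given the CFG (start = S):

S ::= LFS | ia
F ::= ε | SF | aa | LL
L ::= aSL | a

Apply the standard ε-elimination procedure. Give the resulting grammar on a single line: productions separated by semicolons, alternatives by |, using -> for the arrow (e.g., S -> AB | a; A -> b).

S -> LS | ia | LFS; F -> S | LL | SF | aa; L -> a | aSL

Nullable set: {F}.
S -> LFS: F nullable, giving LFS | LS.
Drop F -> ε.
F -> SF: F nullable, giving S | SF.
Unchanged (no nullable symbols): S -> ia; F -> LL; F -> aa; L -> a; L -> aSL.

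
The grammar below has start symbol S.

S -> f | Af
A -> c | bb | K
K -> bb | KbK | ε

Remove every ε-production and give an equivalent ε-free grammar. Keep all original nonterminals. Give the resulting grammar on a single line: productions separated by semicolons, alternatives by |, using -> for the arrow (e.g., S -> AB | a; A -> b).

Nullable set: {A, K}.
S -> Af: A nullable, giving Af | f.
A -> K: K nullable, giving K.
Drop K -> ε.
K -> KbK: K, K nullable, giving Kb | KbK | b | bK.
Unchanged (no nullable symbols): S -> f; A -> bb; A -> c; K -> bb.

S -> f | Af; A -> K | c | bb; K -> b | Kb | bK | bb | KbK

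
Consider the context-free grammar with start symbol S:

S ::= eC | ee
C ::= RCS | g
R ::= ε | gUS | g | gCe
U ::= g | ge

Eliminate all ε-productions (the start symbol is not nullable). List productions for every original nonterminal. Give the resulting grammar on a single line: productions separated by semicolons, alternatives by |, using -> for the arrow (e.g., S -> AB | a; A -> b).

Nullable set: {R}.
C -> RCS: R nullable, giving CS | RCS.
Drop R -> ε.
Unchanged (no nullable symbols): S -> eC; S -> ee; C -> g; R -> g; R -> gCe; R -> gUS; U -> g; U -> ge.

S -> eC | ee; C -> g | CS | RCS; R -> g | gCe | gUS; U -> g | ge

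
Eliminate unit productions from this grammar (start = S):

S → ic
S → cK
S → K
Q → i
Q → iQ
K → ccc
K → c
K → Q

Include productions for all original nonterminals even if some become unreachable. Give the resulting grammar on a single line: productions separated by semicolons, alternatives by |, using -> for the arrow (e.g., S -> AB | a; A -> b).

Unit productions: K->Q, S->K.
Unit pairs (A ⇒* B via units): (K,Q), (S,K), (S,Q).
S: inherits non-unit rules of {K, Q, S} → c | cK | ccc | i | iQ | ic.
K: inherits non-unit rules of {K, Q} → c | ccc | i | iQ.
Q: inherits non-unit rules of {Q} → i | iQ.

S -> c | i | cK | iQ | ic | ccc; K -> c | i | iQ | ccc; Q -> i | iQ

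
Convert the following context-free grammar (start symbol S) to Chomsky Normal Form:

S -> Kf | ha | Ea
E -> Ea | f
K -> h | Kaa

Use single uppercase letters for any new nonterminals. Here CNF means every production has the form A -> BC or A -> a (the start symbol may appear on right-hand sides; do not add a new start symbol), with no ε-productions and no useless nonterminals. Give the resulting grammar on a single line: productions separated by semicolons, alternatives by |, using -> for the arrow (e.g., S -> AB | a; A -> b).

No ε-productions.
No unit productions to eliminate.
TERM: introduce A -> a, B -> f, C -> h and substitute in every rule of length ≥2.
BIN: K -> KAA becomes K -> KD, D -> AA.

S -> CA | EA | KB; A -> a; B -> f; C -> h; D -> AA; E -> f | EA; K -> h | KD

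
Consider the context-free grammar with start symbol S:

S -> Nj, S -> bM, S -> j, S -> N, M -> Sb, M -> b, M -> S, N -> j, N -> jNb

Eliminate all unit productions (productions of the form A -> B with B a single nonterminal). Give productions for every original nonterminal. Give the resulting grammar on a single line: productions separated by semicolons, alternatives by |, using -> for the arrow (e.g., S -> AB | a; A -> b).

Unit productions: M->S, S->N.
Unit pairs (A ⇒* B via units): (M,N), (M,S), (S,N).
S: inherits non-unit rules of {N, S} → Nj | bM | j | jNb.
M: inherits non-unit rules of {M, N, S} → Nj | Sb | b | bM | j | jNb.
N: inherits non-unit rules of {N} → j | jNb.

S -> j | Nj | bM | jNb; M -> b | j | Nj | Sb | bM | jNb; N -> j | jNb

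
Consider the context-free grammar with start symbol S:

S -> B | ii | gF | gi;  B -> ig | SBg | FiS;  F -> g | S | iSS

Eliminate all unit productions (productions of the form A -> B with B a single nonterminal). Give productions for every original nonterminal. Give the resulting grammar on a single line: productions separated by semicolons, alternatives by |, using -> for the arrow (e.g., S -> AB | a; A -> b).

Unit productions: F->S, S->B.
Unit pairs (A ⇒* B via units): (F,B), (F,S), (S,B).
S: inherits non-unit rules of {B, S} → FiS | SBg | gF | gi | ig | ii.
B: inherits non-unit rules of {B} → FiS | SBg | ig.
F: inherits non-unit rules of {B, F, S} → FiS | SBg | g | gF | gi | iSS | ig | ii.

S -> gF | gi | ig | ii | FiS | SBg; B -> ig | FiS | SBg; F -> g | gF | gi | ig | ii | FiS | SBg | iSS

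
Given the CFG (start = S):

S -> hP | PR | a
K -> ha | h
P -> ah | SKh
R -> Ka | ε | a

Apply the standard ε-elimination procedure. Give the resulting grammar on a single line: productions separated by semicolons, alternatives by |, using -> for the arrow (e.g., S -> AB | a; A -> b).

Nullable set: {R}.
S -> PR: R nullable, giving P | PR.
Drop R -> ε.
Unchanged (no nullable symbols): S -> a; S -> hP; K -> h; K -> ha; P -> SKh; P -> ah; R -> Ka; R -> a.

S -> P | a | PR | hP; K -> h | ha; P -> ah | SKh; R -> a | Ka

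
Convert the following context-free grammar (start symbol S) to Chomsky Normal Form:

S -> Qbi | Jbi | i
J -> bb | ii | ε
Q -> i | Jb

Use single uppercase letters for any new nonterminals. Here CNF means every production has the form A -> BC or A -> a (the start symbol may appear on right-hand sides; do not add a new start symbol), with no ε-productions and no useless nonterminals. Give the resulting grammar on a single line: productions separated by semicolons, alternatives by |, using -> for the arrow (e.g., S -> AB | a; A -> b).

Nullable: {J}; after ε-elimination: S -> i | bi | Jbi | Qbi; J -> bb | ii; Q -> b | i | Jb.
No unit productions to eliminate.
TERM: introduce A -> b, B -> i and substitute in every rule of length ≥2.
BIN: S -> JAB becomes S -> JC, C -> AB; S -> QAB becomes S -> QD, D -> AB.

S -> i | AB | JC | QD; A -> b; B -> i; C -> AB; D -> AB; J -> AA | BB; Q -> b | i | JA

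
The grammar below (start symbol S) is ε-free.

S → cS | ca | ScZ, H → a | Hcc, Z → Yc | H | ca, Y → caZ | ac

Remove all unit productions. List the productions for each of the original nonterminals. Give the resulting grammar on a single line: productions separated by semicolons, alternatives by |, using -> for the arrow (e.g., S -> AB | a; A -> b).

S -> cS | ca | ScZ; H -> a | Hcc; Y -> ac | caZ; Z -> a | Yc | ca | Hcc

Unit productions: Z->H.
Unit pairs (A ⇒* B via units): (Z,H).
S: inherits non-unit rules of {S} → ScZ | cS | ca.
H: inherits non-unit rules of {H} → Hcc | a.
Y: inherits non-unit rules of {Y} → ac | caZ.
Z: inherits non-unit rules of {H, Z} → Hcc | Yc | a | ca.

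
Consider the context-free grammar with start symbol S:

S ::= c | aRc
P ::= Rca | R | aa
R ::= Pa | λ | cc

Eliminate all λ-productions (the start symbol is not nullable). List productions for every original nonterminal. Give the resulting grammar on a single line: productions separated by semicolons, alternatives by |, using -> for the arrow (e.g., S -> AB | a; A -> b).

S -> c | ac | aRc; P -> R | aa | ca | Rca; R -> a | Pa | cc

Nullable set: {P, R}.
S -> aRc: R nullable, giving aRc | ac.
P -> R: R nullable, giving R.
P -> Rca: R nullable, giving Rca | ca.
Drop R -> λ.
R -> Pa: P nullable, giving Pa | a.
Unchanged (no nullable symbols): S -> c; P -> aa; R -> cc.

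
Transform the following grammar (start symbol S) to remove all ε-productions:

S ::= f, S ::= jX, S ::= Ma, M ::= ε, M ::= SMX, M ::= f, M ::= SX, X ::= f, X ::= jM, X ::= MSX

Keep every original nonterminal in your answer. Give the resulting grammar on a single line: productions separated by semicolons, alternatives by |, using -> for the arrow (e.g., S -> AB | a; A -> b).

Nullable set: {M}.
S -> Ma: M nullable, giving Ma | a.
Drop M -> ε.
M -> SMX: M nullable, giving SMX | SX.
X -> MSX: M nullable, giving MSX | SX.
X -> jM: M nullable, giving j | jM.
Unchanged (no nullable symbols): S -> f; S -> jX; M -> SX; M -> f; X -> f.

S -> a | f | Ma | jX; M -> f | SX | SMX; X -> f | j | SX | jM | MSX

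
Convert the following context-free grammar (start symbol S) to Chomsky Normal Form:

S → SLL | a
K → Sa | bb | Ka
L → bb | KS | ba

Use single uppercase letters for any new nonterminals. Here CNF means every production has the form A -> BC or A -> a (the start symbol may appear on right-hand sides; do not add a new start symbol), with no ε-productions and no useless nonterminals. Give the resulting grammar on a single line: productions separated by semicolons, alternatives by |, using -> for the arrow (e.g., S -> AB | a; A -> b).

S -> a | SC; A -> a; B -> b; C -> LL; K -> BB | KA | SA; L -> BA | BB | KS

No ε-productions.
No unit productions to eliminate.
TERM: introduce A -> a, B -> b and substitute in every rule of length ≥2.
BIN: S -> SLL becomes S -> SC, C -> LL.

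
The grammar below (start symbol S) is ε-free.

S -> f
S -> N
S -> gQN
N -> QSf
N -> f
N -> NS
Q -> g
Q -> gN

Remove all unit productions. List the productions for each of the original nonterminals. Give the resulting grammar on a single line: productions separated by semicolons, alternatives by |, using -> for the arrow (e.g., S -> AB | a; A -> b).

Unit productions: S->N.
Unit pairs (A ⇒* B via units): (S,N).
S: inherits non-unit rules of {N, S} → NS | QSf | f | gQN.
N: inherits non-unit rules of {N} → NS | QSf | f.
Q: inherits non-unit rules of {Q} → g | gN.

S -> f | NS | QSf | gQN; N -> f | NS | QSf; Q -> g | gN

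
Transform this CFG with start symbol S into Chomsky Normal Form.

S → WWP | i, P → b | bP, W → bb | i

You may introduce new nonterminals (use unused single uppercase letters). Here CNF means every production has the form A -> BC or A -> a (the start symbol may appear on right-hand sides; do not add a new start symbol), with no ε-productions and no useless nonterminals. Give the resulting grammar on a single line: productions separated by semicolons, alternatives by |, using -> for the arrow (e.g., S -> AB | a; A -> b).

No ε-productions.
No unit productions to eliminate.
TERM: introduce A -> b and substitute in every rule of length ≥2.
BIN: S -> WWP becomes S -> WB, B -> WP.

S -> i | WB; A -> b; B -> WP; P -> b | AP; W -> i | AA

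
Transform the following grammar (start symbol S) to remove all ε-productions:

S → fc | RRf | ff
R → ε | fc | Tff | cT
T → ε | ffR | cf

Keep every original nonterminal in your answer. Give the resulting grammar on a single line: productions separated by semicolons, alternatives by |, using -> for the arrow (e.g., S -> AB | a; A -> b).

S -> f | Rf | fc | ff | RRf; R -> c | cT | fc | ff | Tff; T -> cf | ff | ffR

Nullable set: {R, T}.
S -> RRf: R, R nullable, giving RRf | Rf | f.
Drop R -> ε.
R -> Tff: T nullable, giving Tff | ff.
R -> cT: T nullable, giving c | cT.
Drop T -> ε.
T -> ffR: R nullable, giving ff | ffR.
Unchanged (no nullable symbols): S -> fc; S -> ff; R -> fc; T -> cf.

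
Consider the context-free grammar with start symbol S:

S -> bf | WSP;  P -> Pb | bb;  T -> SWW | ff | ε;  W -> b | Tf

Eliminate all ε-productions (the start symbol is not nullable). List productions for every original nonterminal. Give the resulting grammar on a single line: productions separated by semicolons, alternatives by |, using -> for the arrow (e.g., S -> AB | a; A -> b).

Nullable set: {T}.
Drop T -> ε.
W -> Tf: T nullable, giving Tf | f.
Unchanged (no nullable symbols): S -> WSP; S -> bf; P -> Pb; P -> bb; T -> SWW; T -> ff; W -> b.

S -> bf | WSP; P -> Pb | bb; T -> ff | SWW; W -> b | f | Tf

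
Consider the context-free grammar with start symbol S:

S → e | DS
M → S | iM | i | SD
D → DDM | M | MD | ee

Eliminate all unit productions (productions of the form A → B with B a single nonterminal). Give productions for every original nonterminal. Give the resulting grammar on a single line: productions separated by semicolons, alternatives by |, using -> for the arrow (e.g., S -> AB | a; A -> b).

Unit productions: D->M, M->S.
Unit pairs (A ⇒* B via units): (D,M), (D,S), (M,S).
S: inherits non-unit rules of {S} → DS | e.
D: inherits non-unit rules of {D, M, S} → DDM | DS | MD | SD | e | ee | i | iM.
M: inherits non-unit rules of {M, S} → DS | SD | e | i | iM.

S -> e | DS; D -> e | i | DS | MD | SD | ee | iM | DDM; M -> e | i | DS | SD | iM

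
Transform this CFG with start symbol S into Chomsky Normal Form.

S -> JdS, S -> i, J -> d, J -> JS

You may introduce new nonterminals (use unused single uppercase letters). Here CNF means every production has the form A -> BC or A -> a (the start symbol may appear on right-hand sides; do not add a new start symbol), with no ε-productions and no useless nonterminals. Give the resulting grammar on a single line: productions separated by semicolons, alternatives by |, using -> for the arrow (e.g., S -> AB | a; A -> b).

S -> i | JB; A -> d; B -> AS; J -> d | JS

No ε-productions.
No unit productions to eliminate.
TERM: introduce A -> d and substitute in every rule of length ≥2.
BIN: S -> JAS becomes S -> JB, B -> AS.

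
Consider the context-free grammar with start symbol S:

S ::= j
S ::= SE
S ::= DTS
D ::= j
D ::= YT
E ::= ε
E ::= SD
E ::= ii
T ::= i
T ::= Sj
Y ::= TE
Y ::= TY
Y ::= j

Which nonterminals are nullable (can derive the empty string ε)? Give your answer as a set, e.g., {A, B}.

{E}

Directly nullable (have an ε-rule): {E}.
Not nullable: D, S, T, Y — each has a terminal in every rule's right-hand side or depends on a non-nullable symbol.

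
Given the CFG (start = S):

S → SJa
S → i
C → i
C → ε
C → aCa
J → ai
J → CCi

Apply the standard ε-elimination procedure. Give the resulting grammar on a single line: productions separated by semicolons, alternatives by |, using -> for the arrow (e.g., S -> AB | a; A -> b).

S -> i | SJa; C -> i | aa | aCa; J -> i | Ci | ai | CCi

Nullable set: {C}.
Drop C -> ε.
C -> aCa: C nullable, giving aCa | aa.
J -> CCi: C, C nullable, giving CCi | Ci | i.
Unchanged (no nullable symbols): S -> SJa; S -> i; C -> i; J -> ai.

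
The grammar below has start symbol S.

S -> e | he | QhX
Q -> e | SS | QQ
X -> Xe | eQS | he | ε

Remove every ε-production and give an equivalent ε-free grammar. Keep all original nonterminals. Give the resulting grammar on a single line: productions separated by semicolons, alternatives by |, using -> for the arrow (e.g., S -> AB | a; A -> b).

S -> e | Qh | he | QhX; Q -> e | QQ | SS; X -> e | Xe | he | eQS

Nullable set: {X}.
S -> QhX: X nullable, giving Qh | QhX.
Drop X -> ε.
X -> Xe: X nullable, giving Xe | e.
Unchanged (no nullable symbols): S -> e; S -> he; Q -> QQ; Q -> SS; Q -> e; X -> eQS; X -> he.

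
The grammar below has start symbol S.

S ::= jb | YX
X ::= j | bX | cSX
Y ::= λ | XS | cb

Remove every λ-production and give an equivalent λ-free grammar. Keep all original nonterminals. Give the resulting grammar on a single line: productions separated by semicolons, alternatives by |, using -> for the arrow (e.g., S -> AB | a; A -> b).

S -> X | YX | jb; X -> j | bX | cSX; Y -> XS | cb

Nullable set: {Y}.
S -> YX: Y nullable, giving X | YX.
Drop Y -> λ.
Unchanged (no nullable symbols): S -> jb; X -> bX; X -> cSX; X -> j; Y -> XS; Y -> cb.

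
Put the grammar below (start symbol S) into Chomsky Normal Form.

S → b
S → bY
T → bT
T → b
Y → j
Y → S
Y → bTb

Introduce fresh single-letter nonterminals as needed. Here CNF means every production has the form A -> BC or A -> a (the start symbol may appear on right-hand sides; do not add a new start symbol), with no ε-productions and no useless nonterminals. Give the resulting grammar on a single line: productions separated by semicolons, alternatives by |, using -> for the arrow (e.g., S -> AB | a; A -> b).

S -> b | AY; A -> b; B -> TA; T -> b | AT; Y -> b | j | AB | AY

No ε-productions.
After unit-elimination: S -> b | bY; T -> b | bT; Y -> b | j | bY | bTb.
TERM: introduce A -> b and substitute in every rule of length ≥2.
BIN: Y -> ATA becomes Y -> AB, B -> TA.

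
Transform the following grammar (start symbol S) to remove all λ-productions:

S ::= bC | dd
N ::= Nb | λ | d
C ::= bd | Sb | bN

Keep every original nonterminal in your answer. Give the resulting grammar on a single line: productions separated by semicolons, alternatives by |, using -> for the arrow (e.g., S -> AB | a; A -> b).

S -> bC | dd; C -> b | Sb | bN | bd; N -> b | d | Nb

Nullable set: {N}.
C -> bN: N nullable, giving b | bN.
Drop N -> λ.
N -> Nb: N nullable, giving Nb | b.
Unchanged (no nullable symbols): S -> bC; S -> dd; C -> Sb; C -> bd; N -> d.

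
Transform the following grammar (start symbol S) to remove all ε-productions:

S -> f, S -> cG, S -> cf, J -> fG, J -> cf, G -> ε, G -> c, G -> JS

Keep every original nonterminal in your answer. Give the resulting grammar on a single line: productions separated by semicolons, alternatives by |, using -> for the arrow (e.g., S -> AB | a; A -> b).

S -> c | f | cG | cf; G -> c | JS; J -> f | cf | fG

Nullable set: {G}.
S -> cG: G nullable, giving c | cG.
Drop G -> ε.
J -> fG: G nullable, giving f | fG.
Unchanged (no nullable symbols): S -> cf; S -> f; G -> JS; G -> c; J -> cf.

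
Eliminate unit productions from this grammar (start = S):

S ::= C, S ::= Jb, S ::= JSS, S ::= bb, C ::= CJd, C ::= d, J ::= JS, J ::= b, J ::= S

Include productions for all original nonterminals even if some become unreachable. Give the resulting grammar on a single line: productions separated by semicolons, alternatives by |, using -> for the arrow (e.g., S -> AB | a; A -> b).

S -> d | Jb | bb | CJd | JSS; C -> d | CJd; J -> b | d | JS | Jb | bb | CJd | JSS

Unit productions: J->S, S->C.
Unit pairs (A ⇒* B via units): (J,C), (J,S), (S,C).
S: inherits non-unit rules of {C, S} → CJd | JSS | Jb | bb | d.
C: inherits non-unit rules of {C} → CJd | d.
J: inherits non-unit rules of {C, J, S} → CJd | JS | JSS | Jb | b | bb | d.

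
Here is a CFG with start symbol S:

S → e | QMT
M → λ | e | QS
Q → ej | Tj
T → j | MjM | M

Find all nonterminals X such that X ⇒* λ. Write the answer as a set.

{M, T}

Directly nullable (have an ε-rule): {M}.
T is nullable via T -> M (every symbol on the right is already known nullable).
Not nullable: Q, S — each has a terminal in every rule's right-hand side or depends on a non-nullable symbol.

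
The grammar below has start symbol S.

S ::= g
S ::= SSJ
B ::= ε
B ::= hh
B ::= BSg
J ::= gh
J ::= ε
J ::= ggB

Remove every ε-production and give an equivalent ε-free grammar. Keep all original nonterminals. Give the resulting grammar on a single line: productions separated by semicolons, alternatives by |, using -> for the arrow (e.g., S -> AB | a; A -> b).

Nullable set: {B, J}.
S -> SSJ: J nullable, giving SS | SSJ.
Drop B -> ε.
B -> BSg: B nullable, giving BSg | Sg.
Drop J -> ε.
J -> ggB: B nullable, giving gg | ggB.
Unchanged (no nullable symbols): S -> g; B -> hh; J -> gh.

S -> g | SS | SSJ; B -> Sg | hh | BSg; J -> gg | gh | ggB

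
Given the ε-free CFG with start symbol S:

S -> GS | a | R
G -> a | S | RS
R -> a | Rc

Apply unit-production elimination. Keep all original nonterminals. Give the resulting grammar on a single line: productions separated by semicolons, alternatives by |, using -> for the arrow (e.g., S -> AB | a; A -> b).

Unit productions: G->S, S->R.
Unit pairs (A ⇒* B via units): (G,R), (G,S), (S,R).
S: inherits non-unit rules of {R, S} → GS | Rc | a.
G: inherits non-unit rules of {G, R, S} → GS | RS | Rc | a.
R: inherits non-unit rules of {R} → Rc | a.

S -> a | GS | Rc; G -> a | GS | RS | Rc; R -> a | Rc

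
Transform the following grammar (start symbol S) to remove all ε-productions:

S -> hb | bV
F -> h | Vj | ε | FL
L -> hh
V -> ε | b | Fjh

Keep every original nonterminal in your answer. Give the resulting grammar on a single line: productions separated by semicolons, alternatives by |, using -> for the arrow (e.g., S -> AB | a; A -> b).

S -> b | bV | hb; F -> L | h | j | FL | Vj; L -> hh; V -> b | jh | Fjh

Nullable set: {F, V}.
S -> bV: V nullable, giving b | bV.
Drop F -> ε.
F -> FL: F nullable, giving FL | L.
F -> Vj: V nullable, giving Vj | j.
Drop V -> ε.
V -> Fjh: F nullable, giving Fjh | jh.
Unchanged (no nullable symbols): S -> hb; F -> h; L -> hh; V -> b.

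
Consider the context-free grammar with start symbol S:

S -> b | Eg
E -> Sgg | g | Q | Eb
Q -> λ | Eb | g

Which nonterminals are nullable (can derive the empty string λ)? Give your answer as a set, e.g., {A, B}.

{E, Q}

Directly nullable (have an ε-rule): {Q}.
E is nullable via E -> Q (every symbol on the right is already known nullable).
Not nullable: S — each has a terminal in every rule's right-hand side or depends on a non-nullable symbol.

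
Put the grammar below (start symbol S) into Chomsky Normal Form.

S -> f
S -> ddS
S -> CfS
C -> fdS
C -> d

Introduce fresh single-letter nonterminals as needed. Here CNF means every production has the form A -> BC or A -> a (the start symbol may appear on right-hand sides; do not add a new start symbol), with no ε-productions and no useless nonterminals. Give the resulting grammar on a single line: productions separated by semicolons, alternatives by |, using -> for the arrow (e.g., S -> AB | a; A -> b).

No ε-productions.
No unit productions to eliminate.
TERM: introduce B -> d, A -> f and substitute in every rule of length ≥2.
BIN: C -> ABS becomes C -> AD, D -> BS; S -> BBS becomes S -> BE, E -> BS; S -> CAS becomes S -> CF, F -> AS.

S -> f | BE | CF; A -> f; B -> d; C -> d | AD; D -> BS; E -> BS; F -> AS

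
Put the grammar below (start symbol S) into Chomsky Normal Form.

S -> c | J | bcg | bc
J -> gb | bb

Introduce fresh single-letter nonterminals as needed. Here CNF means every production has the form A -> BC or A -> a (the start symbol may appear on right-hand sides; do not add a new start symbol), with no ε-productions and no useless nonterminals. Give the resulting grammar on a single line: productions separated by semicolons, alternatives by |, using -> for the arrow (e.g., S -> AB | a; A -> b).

S -> c | AA | AC | AD | BA; A -> b; B -> g; C -> c; D -> CB

No ε-productions.
After unit-elimination: S -> c | bb | bc | gb | bcg; J -> bb | gb.
TERM: introduce A -> b, C -> c, B -> g and substitute in every rule of length ≥2.
BIN: S -> ACB becomes S -> AD, D -> CB.
Drop unreachable/unproductive: J.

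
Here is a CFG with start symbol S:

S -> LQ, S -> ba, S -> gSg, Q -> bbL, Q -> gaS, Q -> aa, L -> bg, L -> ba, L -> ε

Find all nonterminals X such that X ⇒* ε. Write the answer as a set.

{L}

Directly nullable (have an ε-rule): {L}.
Not nullable: Q, S — each has a terminal in every rule's right-hand side or depends on a non-nullable symbol.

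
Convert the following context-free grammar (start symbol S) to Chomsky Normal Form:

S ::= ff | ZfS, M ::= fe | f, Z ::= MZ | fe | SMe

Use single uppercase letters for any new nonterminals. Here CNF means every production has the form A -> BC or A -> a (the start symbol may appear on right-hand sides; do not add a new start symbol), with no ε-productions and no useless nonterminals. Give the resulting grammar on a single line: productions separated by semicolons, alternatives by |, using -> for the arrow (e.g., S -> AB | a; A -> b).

No ε-productions.
No unit productions to eliminate.
TERM: introduce B -> e, A -> f and substitute in every rule of length ≥2.
BIN: S -> ZAS becomes S -> ZC, C -> AS; Z -> SMB becomes Z -> SD, D -> MB.

S -> AA | ZC; A -> f; B -> e; C -> AS; D -> MB; M -> f | AB; Z -> AB | MZ | SD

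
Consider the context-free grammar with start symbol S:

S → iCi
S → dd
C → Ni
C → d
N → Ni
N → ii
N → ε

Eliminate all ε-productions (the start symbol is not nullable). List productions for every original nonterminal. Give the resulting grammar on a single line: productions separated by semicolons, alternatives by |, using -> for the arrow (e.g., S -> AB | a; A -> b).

S -> dd | iCi; C -> d | i | Ni; N -> i | Ni | ii

Nullable set: {N}.
C -> Ni: N nullable, giving Ni | i.
Drop N -> ε.
N -> Ni: N nullable, giving Ni | i.
Unchanged (no nullable symbols): S -> dd; S -> iCi; C -> d; N -> ii.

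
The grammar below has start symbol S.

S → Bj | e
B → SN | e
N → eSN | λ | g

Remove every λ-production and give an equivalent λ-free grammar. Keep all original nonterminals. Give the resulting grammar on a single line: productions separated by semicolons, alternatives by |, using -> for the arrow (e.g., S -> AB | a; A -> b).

S -> e | Bj; B -> S | e | SN; N -> g | eS | eSN

Nullable set: {N}.
B -> SN: N nullable, giving S | SN.
Drop N -> λ.
N -> eSN: N nullable, giving eS | eSN.
Unchanged (no nullable symbols): S -> Bj; S -> e; B -> e; N -> g.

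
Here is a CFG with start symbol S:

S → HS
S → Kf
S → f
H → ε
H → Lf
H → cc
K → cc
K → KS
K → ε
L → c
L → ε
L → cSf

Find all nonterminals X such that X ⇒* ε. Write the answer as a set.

Directly nullable (have an ε-rule): {H, K, L}.
Not nullable: S — each has a terminal in every rule's right-hand side or depends on a non-nullable symbol.

{H, K, L}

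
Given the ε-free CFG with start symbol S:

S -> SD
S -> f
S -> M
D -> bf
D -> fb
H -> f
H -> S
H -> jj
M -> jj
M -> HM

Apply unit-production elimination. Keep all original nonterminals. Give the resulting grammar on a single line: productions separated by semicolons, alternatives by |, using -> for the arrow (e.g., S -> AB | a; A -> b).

S -> f | HM | SD | jj; D -> bf | fb; H -> f | HM | SD | jj; M -> HM | jj

Unit productions: H->S, S->M.
Unit pairs (A ⇒* B via units): (H,M), (H,S), (S,M).
S: inherits non-unit rules of {M, S} → HM | SD | f | jj.
D: inherits non-unit rules of {D} → bf | fb.
H: inherits non-unit rules of {H, M, S} → HM | SD | f | jj.
M: inherits non-unit rules of {M} → HM | jj.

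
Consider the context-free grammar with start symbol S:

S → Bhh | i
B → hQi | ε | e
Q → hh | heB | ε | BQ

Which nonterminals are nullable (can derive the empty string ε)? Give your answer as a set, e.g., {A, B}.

Directly nullable (have an ε-rule): {B, Q}.
Not nullable: S — each has a terminal in every rule's right-hand side or depends on a non-nullable symbol.

{B, Q}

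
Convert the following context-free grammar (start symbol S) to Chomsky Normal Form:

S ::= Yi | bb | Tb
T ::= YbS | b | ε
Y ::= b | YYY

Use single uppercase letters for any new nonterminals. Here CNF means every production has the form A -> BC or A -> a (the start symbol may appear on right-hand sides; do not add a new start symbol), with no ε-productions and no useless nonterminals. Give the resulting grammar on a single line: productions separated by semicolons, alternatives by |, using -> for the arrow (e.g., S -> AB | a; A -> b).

S -> b | AA | TA | YB; A -> b; B -> i; C -> AS; D -> YY; T -> b | YC; Y -> b | YD

Nullable: {T}; after ε-elimination: S -> b | Tb | Yi | bb; T -> b | YbS; Y -> b | YYY.
No unit productions to eliminate.
TERM: introduce A -> b, B -> i and substitute in every rule of length ≥2.
BIN: T -> YAS becomes T -> YC, C -> AS; Y -> YYY becomes Y -> YD, D -> YY.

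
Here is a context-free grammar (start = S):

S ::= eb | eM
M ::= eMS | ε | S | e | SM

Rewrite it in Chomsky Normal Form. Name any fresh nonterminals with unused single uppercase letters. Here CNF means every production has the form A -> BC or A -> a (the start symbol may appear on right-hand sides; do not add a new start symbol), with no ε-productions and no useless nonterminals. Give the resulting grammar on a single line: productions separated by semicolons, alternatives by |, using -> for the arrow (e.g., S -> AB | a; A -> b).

Nullable: {M}; after ε-elimination: S -> e | eM | eb; M -> S | e | SM | eS | eMS.
After unit-elimination: S -> e | eM | eb; M -> e | SM | eM | eS | eb | eMS.
TERM: introduce B -> b, A -> e and substitute in every rule of length ≥2.
BIN: M -> AMS becomes M -> AC, C -> MS.

S -> e | AB | AM; A -> e; B -> b; C -> MS; M -> e | AB | AC | AM | AS | SM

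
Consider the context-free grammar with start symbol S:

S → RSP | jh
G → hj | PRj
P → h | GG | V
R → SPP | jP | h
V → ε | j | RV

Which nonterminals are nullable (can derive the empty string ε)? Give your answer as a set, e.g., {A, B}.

{P, V}

Directly nullable (have an ε-rule): {V}.
P is nullable via P -> V (every symbol on the right is already known nullable).
Not nullable: G, R, S — each has a terminal in every rule's right-hand side or depends on a non-nullable symbol.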